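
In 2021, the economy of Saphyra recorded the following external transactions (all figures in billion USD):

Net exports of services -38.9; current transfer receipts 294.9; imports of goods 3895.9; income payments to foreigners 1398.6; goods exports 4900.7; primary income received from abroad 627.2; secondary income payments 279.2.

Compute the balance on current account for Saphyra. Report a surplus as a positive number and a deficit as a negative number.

Goods balance = 4900.7 - 3895.9 = 1004.8
Services balance = -38.9
Trade balance (goods + services) = 1004.8 + (-38.9) = 965.9
Net primary income = 627.2 - 1398.6 = -771.4
Net secondary income = 294.9 - 279.2 = 15.7
Current account = 965.9 + (-771.4) + 15.7 = 210.2

210.2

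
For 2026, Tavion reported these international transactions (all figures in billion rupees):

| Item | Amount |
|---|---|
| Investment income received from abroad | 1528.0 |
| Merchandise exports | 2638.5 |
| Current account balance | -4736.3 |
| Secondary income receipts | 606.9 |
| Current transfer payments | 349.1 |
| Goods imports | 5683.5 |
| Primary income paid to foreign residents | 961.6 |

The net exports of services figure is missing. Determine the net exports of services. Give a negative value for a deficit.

Current account = goods balance + services balance + net primary income + net secondary income
Sum of the known components = -2220.8
Net exports of services = CA - (known components) = -4736.3 - (-2220.8) = -2515.5

-2515.5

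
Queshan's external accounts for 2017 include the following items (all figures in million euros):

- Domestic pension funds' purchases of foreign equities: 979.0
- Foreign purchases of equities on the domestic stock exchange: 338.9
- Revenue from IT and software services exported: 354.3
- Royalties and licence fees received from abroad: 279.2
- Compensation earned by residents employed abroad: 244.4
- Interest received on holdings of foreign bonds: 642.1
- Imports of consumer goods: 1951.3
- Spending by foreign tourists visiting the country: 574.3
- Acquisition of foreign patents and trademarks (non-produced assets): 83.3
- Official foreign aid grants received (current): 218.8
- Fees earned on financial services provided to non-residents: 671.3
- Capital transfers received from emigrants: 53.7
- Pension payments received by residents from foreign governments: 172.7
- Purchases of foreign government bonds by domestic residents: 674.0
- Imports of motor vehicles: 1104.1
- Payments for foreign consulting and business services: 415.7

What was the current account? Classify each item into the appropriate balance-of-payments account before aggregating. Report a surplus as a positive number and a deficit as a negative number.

-314.0

Goods: -1951.3 - 1104.1 = -3055.4
Services: 574.3 + 354.3 - 415.7 + 671.3 + 279.2 = 1463.4
Primary income: 642.1 + 244.4 = 886.5
Secondary income: 172.7 + 218.8 = 391.5
Current account = (-3055.4) + 1463.4 + 886.5 + 391.5 = -314.0
(Excluded from the current account — financial account: domestic pension funds' purchases of foreign equities 979.0, foreign purchases of equities on the domestic stock exchange 338.9, purchases of foreign government bonds by domestic residents 674.0; capital account: acquisition of foreign patents and trademarks (non-produced assets) 83.3, capital transfers received from emigrants 53.7.)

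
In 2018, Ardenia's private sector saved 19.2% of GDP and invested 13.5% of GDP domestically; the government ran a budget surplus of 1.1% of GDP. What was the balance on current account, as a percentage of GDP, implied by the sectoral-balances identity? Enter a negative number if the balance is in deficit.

By the sectoral-balances identity, CA = (S_private - I) + (T - G).
Private balance = 19.2 - 13.5 = 5.7
Government balance (T - G) = 1.1
CA = 5.7 + 1.1 = 6.8

6.8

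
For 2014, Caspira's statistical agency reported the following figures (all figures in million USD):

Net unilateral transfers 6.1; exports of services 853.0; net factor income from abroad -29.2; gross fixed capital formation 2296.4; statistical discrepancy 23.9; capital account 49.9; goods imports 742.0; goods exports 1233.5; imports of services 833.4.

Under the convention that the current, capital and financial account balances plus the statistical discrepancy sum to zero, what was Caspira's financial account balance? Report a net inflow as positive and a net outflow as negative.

-561.8

Goods balance = 1233.5 - 742.0 = 491.5
Services balance = 853.0 - 833.4 = 19.6
Trade balance (goods + services) = 491.5 + 19.6 = 511.1
Net primary income = -29.2
Net secondary income = 6.1
Current account = 511.1 + (-29.2) + 6.1 = 488.0
Financial account = -(488.0 + 49.9 + 23.9) = -561.8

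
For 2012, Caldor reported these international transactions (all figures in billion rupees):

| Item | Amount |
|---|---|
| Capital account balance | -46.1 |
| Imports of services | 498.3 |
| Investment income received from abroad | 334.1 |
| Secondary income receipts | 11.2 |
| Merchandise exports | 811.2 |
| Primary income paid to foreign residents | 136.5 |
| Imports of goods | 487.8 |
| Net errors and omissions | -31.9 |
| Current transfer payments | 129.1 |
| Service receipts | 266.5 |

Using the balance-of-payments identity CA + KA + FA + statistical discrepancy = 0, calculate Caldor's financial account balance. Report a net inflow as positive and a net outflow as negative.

Goods balance = 811.2 - 487.8 = 323.4
Services balance = 266.5 - 498.3 = -231.8
Trade balance (goods + services) = 323.4 + (-231.8) = 91.6
Net primary income = 334.1 - 136.5 = 197.6
Net secondary income = 11.2 - 129.1 = -117.9
Current account = 91.6 + 197.6 + (-117.9) = 171.3
Financial account = -(171.3 + (-46.1) + (-31.9)) = -93.3

-93.3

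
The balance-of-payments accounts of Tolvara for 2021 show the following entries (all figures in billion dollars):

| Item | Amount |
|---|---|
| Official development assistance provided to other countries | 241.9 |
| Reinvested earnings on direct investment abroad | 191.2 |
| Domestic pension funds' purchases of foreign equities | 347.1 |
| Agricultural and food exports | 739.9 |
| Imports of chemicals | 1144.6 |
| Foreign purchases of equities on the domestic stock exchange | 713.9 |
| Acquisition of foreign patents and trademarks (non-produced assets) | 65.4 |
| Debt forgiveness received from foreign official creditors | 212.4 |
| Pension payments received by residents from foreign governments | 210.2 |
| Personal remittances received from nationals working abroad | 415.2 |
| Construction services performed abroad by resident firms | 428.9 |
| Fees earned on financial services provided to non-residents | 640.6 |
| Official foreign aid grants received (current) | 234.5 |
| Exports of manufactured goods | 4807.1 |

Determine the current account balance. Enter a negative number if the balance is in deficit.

Goods: 739.9 + 4807.1 - 1144.6 = 4402.4
Services: 640.6 + 428.9 = 1069.5
Primary income: 191.2
Secondary income: 210.2 + 234.5 - 241.9 + 415.2 = 618.0
Current account = 4402.4 + 1069.5 + 191.2 + 618.0 = 6281.1
(Excluded from the current account — financial account: domestic pension funds' purchases of foreign equities 347.1, foreign purchases of equities on the domestic stock exchange 713.9; capital account: acquisition of foreign patents and trademarks (non-produced assets) 65.4, debt forgiveness received from foreign official creditors 212.4.)

6281.1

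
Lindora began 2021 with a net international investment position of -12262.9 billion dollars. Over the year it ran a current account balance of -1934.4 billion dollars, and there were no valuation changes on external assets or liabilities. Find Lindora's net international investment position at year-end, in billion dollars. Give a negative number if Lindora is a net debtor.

-14197.3

With no valuation effects, change in NIIP = current account = -1934.4
End-of-year NIIP = -12262.9 + (-1934.4) = -14197.3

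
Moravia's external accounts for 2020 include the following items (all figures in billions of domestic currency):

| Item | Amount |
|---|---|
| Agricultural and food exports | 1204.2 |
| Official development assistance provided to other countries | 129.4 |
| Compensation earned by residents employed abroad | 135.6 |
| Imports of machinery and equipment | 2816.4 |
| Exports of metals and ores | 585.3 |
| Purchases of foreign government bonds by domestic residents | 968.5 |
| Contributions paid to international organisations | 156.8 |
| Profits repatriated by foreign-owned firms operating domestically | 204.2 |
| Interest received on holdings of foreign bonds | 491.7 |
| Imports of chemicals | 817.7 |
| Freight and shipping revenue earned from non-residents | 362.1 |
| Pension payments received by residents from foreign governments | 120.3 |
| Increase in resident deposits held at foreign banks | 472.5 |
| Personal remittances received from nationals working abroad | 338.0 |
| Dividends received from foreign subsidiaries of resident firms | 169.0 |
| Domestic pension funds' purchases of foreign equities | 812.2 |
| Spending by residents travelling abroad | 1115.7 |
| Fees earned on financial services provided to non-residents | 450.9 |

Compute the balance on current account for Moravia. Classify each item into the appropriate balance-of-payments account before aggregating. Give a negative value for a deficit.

-1383.1

Goods: 1204.2 - 2816.4 - 817.7 + 585.3 = -1844.6
Services: -1115.7 + 450.9 + 362.1 = -302.7
Primary income: -204.2 + 169.0 + 491.7 + 135.6 = 592.1
Secondary income: 120.3 + 338.0 - 156.8 - 129.4 = 172.1
Current account = (-1844.6) + (-302.7) + 592.1 + 172.1 = -1383.1
(Excluded from the current account — financial account: purchases of foreign government bonds by domestic residents 968.5, increase in resident deposits held at foreign banks 472.5, domestic pension funds' purchases of foreign equities 812.2.)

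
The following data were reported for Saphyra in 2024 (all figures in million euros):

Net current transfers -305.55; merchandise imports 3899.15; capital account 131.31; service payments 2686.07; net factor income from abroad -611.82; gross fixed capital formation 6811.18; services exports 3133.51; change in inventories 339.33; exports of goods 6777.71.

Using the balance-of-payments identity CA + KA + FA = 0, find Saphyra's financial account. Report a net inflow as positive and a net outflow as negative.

Goods balance = 6777.71 - 3899.15 = 2878.56
Services balance = 3133.51 - 2686.07 = 447.44
Trade balance (goods + services) = 2878.56 + 447.44 = 3326.00
Net primary income = -611.82
Net secondary income = -305.55
Current account = 3326.00 + (-611.82) + (-305.55) = 2408.63
Financial account = -(2408.63 + 131.31) = -2539.94

-2539.94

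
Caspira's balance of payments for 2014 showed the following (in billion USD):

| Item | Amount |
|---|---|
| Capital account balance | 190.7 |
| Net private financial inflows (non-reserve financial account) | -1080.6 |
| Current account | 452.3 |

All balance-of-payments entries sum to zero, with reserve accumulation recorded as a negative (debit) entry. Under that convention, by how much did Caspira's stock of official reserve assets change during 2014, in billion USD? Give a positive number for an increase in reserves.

Official reserve transactions balance = -(452.3 + 190.7 + (-1080.6)) = 437.6
An accumulation of reserves is recorded as a debit (negative entry), so the change in the stock of reserves is the negative of that balance.
Change in official reserves = -(437.6) = -437.6

-437.6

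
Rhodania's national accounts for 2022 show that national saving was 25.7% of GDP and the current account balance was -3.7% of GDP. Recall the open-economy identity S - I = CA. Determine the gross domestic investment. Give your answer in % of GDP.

I = S - CA = 25.7 - (-3.7) = 29.4

29.4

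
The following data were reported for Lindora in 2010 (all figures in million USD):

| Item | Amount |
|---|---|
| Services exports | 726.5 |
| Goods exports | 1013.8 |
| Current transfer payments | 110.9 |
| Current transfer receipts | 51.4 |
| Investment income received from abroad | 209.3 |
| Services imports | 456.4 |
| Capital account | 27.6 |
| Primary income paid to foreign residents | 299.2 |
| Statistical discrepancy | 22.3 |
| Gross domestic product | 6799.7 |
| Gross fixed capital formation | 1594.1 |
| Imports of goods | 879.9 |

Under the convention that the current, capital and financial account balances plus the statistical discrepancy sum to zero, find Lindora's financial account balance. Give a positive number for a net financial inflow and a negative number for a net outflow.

Goods balance = 1013.8 - 879.9 = 133.9
Services balance = 726.5 - 456.4 = 270.1
Trade balance (goods + services) = 133.9 + 270.1 = 404.0
Net primary income = 209.3 - 299.2 = -89.9
Net secondary income = 51.4 - 110.9 = -59.5
Current account = 404.0 + (-89.9) + (-59.5) = 254.6
Financial account = -(254.6 + 27.6 + 22.3) = -304.5

-304.5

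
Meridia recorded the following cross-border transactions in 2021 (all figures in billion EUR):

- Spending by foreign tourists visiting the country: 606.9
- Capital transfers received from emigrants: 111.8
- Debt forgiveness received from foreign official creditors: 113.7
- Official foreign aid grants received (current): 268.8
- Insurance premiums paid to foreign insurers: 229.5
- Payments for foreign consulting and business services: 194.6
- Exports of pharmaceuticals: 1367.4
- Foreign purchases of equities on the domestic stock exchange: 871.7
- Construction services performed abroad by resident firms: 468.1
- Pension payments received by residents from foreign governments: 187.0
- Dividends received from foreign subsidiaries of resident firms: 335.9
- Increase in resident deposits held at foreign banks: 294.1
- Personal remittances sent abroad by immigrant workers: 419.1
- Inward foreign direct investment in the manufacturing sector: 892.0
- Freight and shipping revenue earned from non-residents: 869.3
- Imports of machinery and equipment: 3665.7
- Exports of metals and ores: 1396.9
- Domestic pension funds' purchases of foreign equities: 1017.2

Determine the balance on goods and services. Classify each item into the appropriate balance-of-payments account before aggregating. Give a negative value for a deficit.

Goods: 1396.9 - 3665.7 + 1367.4 = -901.4
Services: 468.1 - 194.6 + 869.3 - 229.5 + 606.9 = 1520.2
Trade balance = -901.4 + 1520.2 = 618.8
(Excluded from the trade balance — capital account: capital transfers received from emigrants 111.8, debt forgiveness received from foreign official creditors 113.7; secondary income: official foreign aid grants received (current) 268.8, pension payments received by residents from foreign governments 187.0, personal remittances sent abroad by immigrant workers 419.1; financial account: foreign purchases of equities on the domestic stock exchange 871.7, increase in resident deposits held at foreign banks 294.1, inward foreign direct investment in the manufacturing sector 892.0, domestic pension funds' purchases of foreign equities 1017.2; primary income: dividends received from foreign subsidiaries of resident firms 335.9.)

618.8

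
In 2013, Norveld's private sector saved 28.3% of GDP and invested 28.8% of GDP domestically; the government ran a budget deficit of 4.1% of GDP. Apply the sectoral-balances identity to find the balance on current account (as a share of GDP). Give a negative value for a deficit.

-4.6

By the sectoral-balances identity, CA = (S_private - I) + (T - G).
Private balance = 28.3 - 28.8 = -0.5
Government balance (T - G) = -4.1
CA = -0.5 + (-4.1) = -4.6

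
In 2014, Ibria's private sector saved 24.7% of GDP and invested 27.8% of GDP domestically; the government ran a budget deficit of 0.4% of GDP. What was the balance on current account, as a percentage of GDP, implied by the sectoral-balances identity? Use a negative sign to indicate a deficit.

By the sectoral-balances identity, CA = (S_private - I) + (T - G).
Private balance = 24.7 - 27.8 = -3.1
Government balance (T - G) = -0.4
CA = -3.1 + (-0.4) = -3.5

-3.5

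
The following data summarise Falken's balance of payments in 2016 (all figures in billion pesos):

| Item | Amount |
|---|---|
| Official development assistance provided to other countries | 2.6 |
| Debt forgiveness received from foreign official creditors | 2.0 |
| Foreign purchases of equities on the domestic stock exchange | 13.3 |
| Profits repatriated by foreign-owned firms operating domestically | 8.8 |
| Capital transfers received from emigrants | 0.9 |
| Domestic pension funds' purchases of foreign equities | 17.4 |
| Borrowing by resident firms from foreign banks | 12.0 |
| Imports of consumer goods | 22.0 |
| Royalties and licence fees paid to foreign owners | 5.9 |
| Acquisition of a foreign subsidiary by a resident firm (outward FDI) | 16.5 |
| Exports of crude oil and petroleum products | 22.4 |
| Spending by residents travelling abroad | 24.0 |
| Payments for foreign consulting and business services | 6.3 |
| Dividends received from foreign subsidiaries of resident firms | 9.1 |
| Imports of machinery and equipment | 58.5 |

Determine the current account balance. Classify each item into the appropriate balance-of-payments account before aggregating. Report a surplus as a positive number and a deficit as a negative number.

Goods: -22.0 + 22.4 - 58.5 = -58.1
Services: -24.0 - 6.3 - 5.9 = -36.2
Primary income: -8.8 + 9.1 = 0.3
Secondary income: -2.6
Current account = (-58.1) + (-36.2) + 0.3 + (-2.6) = -96.6
(Excluded from the current account — capital account: debt forgiveness received from foreign official creditors 2.0, capital transfers received from emigrants 0.9; financial account: foreign purchases of equities on the domestic stock exchange 13.3, domestic pension funds' purchases of foreign equities 17.4, borrowing by resident firms from foreign banks 12.0, acquisition of a foreign subsidiary by a resident firm (outward FDI) 16.5.)

-96.6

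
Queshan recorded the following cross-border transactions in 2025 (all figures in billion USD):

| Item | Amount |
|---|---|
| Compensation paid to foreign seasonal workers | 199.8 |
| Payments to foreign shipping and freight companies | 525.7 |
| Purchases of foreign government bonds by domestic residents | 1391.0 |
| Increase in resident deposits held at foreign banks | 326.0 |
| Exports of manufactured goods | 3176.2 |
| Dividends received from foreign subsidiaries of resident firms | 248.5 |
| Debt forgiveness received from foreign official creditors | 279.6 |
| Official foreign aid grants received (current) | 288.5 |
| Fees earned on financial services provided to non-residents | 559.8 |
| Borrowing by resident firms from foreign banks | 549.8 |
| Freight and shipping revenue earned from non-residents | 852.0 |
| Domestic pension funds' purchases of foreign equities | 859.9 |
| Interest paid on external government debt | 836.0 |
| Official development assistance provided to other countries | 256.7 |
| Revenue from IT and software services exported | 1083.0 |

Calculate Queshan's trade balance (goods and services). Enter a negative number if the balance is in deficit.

Goods: 3176.2
Services: 852.0 + 1083.0 + 559.8 - 525.7 = 1969.1
Trade balance = 3176.2 + 1969.1 = 5145.3
(Excluded from the trade balance — primary income: compensation paid to foreign seasonal workers 199.8, dividends received from foreign subsidiaries of resident firms 248.5, interest paid on external government debt 836.0; financial account: purchases of foreign government bonds by domestic residents 1391.0, increase in resident deposits held at foreign banks 326.0, borrowing by resident firms from foreign banks 549.8, domestic pension funds' purchases of foreign equities 859.9; capital account: debt forgiveness received from foreign official creditors 279.6; secondary income: official foreign aid grants received (current) 288.5, official development assistance provided to other countries 256.7.)

5145.3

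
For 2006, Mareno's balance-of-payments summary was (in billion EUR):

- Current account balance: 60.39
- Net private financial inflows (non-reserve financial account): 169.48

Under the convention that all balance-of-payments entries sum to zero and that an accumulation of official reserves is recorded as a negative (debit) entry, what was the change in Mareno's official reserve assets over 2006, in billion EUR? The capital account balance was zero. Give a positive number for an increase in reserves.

Official reserve transactions balance = -(60.39 + 169.48) = -229.87
An accumulation of reserves is recorded as a debit (negative entry), so the change in the stock of reserves is the negative of that balance.
Change in official reserves = -(-229.87) = 229.87

229.87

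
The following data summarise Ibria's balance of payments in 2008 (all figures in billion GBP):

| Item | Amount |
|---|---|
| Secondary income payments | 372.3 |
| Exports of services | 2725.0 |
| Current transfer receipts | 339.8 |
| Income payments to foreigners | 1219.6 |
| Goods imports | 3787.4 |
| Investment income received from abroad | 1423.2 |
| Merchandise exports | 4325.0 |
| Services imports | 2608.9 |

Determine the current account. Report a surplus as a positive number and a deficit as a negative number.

Goods balance = 4325.0 - 3787.4 = 537.6
Services balance = 2725.0 - 2608.9 = 116.1
Trade balance (goods + services) = 537.6 + 116.1 = 653.7
Net primary income = 1423.2 - 1219.6 = 203.6
Net secondary income = 339.8 - 372.3 = -32.5
Current account = 653.7 + 203.6 + (-32.5) = 824.8

824.8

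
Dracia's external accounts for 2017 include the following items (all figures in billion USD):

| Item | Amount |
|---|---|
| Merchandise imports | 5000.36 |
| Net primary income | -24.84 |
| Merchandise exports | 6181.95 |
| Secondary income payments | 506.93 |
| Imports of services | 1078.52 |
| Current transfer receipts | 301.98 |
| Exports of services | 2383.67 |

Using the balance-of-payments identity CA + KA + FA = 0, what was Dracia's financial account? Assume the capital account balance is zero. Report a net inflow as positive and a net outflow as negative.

Goods balance = 6181.95 - 5000.36 = 1181.59
Services balance = 2383.67 - 1078.52 = 1305.15
Trade balance (goods + services) = 1181.59 + 1305.15 = 2486.74
Net primary income = -24.84
Net secondary income = 301.98 - 506.93 = -204.95
Current account = 2486.74 + (-24.84) + (-204.95) = 2256.95
Financial account = -(2256.95) = -2256.95

-2256.95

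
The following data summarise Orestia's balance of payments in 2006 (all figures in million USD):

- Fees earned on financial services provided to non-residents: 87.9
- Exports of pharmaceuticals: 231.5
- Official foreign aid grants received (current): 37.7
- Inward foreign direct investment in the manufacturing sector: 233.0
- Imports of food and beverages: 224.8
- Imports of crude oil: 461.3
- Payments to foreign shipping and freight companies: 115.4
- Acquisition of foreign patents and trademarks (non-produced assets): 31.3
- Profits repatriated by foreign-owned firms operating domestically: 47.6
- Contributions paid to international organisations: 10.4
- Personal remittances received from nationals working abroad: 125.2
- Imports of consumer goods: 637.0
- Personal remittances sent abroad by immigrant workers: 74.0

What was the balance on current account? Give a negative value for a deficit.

Goods: -224.8 + 231.5 - 461.3 - 637.0 = -1091.6
Services: -115.4 + 87.9 = -27.5
Primary income: -47.6
Secondary income: 125.2 - 74.0 - 10.4 + 37.7 = 78.5
Current account = (-1091.6) + (-27.5) + (-47.6) + 78.5 = -1088.2
(Excluded from the current account — financial account: inward foreign direct investment in the manufacturing sector 233.0; capital account: acquisition of foreign patents and trademarks (non-produced assets) 31.3.)

-1088.2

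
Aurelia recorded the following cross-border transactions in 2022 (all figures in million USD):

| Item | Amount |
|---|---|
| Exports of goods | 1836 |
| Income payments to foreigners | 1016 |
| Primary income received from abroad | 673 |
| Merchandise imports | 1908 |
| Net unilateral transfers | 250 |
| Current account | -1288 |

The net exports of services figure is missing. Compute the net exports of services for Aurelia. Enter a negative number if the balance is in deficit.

Current account = goods balance + services balance + net primary income + net secondary income
Sum of the known components = -165
Net exports of services = CA - (known components) = -1288 - (-165) = -1123

-1123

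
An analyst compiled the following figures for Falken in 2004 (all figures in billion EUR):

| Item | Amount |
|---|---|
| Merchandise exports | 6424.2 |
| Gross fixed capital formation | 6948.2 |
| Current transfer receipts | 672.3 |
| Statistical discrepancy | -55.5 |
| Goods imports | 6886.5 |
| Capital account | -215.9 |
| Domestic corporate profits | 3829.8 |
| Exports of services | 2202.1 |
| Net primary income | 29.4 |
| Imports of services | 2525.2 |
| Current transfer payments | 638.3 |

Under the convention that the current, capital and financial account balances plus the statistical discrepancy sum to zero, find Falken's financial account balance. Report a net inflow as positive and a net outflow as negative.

993.4

Goods balance = 6424.2 - 6886.5 = -462.3
Services balance = 2202.1 - 2525.2 = -323.1
Trade balance (goods + services) = -462.3 + (-323.1) = -785.4
Net primary income = 29.4
Net secondary income = 672.3 - 638.3 = 34.0
Current account = -785.4 + 29.4 + 34.0 = -722.0
Financial account = -(-722.0 + (-215.9) + (-55.5)) = 993.4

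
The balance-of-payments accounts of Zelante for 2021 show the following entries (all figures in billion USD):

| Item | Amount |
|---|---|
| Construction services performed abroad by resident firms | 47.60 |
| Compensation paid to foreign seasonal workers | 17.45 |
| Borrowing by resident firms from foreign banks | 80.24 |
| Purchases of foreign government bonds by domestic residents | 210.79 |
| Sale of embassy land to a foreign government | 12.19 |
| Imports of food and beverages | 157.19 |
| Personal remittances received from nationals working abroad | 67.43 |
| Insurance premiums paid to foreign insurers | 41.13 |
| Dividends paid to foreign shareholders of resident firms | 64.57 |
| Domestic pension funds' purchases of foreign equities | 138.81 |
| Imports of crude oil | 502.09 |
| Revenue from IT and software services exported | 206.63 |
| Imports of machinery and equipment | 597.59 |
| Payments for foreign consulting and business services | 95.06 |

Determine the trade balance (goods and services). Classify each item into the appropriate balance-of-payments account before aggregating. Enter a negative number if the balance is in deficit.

Goods: -157.19 - 597.59 - 502.09 = -1256.87
Services: 47.60 - 41.13 - 95.06 + 206.63 = 118.04
Trade balance = -1256.87 + 118.04 = -1138.83
(Excluded from the trade balance — primary income: compensation paid to foreign seasonal workers 17.45, dividends paid to foreign shareholders of resident firms 64.57; financial account: borrowing by resident firms from foreign banks 80.24, purchases of foreign government bonds by domestic residents 210.79, domestic pension funds' purchases of foreign equities 138.81; capital account: sale of embassy land to a foreign government 12.19; secondary income: personal remittances received from nationals working abroad 67.43.)

-1138.83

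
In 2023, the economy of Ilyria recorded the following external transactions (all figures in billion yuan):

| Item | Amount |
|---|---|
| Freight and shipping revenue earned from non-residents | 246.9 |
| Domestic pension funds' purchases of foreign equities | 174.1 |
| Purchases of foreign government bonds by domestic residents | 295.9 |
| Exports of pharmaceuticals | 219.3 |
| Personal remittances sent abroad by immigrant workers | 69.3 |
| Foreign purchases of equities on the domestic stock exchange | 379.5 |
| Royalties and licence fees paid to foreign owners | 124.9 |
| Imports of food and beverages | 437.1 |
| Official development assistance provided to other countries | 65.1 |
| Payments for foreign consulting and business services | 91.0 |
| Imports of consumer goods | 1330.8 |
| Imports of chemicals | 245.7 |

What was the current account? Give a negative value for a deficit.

Goods: -437.1 - 1330.8 + 219.3 - 245.7 = -1794.3
Services: 246.9 - 124.9 - 91.0 = 31.0
Secondary income: -69.3 - 65.1 = -134.4
Current account = (-1794.3) + 31.0 + (-134.4) = -1897.7
(Excluded from the current account — financial account: domestic pension funds' purchases of foreign equities 174.1, purchases of foreign government bonds by domestic residents 295.9, foreign purchases of equities on the domestic stock exchange 379.5.)

-1897.7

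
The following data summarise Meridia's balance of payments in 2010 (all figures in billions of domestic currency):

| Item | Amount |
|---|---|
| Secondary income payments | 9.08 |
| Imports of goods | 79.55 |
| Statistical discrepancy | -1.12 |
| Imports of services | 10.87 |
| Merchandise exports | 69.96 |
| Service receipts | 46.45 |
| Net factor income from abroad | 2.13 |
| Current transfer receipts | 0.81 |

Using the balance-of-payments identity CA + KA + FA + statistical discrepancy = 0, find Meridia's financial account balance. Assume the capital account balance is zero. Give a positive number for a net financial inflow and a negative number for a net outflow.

-18.73

Goods balance = 69.96 - 79.55 = -9.59
Services balance = 46.45 - 10.87 = 35.58
Trade balance (goods + services) = -9.59 + 35.58 = 25.99
Net primary income = 2.13
Net secondary income = 0.81 - 9.08 = -8.27
Current account = 25.99 + 2.13 + (-8.27) = 19.85
Financial account = -(19.85 + (-1.12)) = -18.73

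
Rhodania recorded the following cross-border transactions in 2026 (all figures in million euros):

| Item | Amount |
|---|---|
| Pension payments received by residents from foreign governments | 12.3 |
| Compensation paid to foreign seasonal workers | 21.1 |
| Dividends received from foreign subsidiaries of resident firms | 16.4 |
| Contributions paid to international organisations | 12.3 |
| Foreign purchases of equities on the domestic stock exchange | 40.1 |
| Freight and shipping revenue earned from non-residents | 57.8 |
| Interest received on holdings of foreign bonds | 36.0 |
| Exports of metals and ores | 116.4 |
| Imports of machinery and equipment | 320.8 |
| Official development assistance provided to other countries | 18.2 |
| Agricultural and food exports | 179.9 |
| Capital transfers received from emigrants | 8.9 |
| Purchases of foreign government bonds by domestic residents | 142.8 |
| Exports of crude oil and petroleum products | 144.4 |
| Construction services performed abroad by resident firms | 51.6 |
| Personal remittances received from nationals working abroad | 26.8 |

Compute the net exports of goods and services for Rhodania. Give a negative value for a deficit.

229.3

Goods: 116.4 + 144.4 + 179.9 - 320.8 = 119.9
Services: 57.8 + 51.6 = 109.4
Trade balance = 119.9 + 109.4 = 229.3
(Excluded from the trade balance — secondary income: pension payments received by residents from foreign governments 12.3, contributions paid to international organisations 12.3, official development assistance provided to other countries 18.2, personal remittances received from nationals working abroad 26.8; primary income: compensation paid to foreign seasonal workers 21.1, dividends received from foreign subsidiaries of resident firms 16.4, interest received on holdings of foreign bonds 36.0; financial account: foreign purchases of equities on the domestic stock exchange 40.1, purchases of foreign government bonds by domestic residents 142.8; capital account: capital transfers received from emigrants 8.9.)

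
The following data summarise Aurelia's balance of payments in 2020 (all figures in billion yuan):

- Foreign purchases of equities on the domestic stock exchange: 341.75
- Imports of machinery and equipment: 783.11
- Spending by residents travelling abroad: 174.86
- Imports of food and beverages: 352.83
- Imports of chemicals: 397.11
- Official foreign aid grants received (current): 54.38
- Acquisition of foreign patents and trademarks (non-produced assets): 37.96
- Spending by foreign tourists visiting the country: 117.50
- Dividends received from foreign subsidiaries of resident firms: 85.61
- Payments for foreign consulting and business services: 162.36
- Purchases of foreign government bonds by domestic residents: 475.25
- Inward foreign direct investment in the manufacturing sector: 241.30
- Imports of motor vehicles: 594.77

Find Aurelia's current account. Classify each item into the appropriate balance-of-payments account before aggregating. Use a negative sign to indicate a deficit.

Goods: -352.83 - 397.11 - 783.11 - 594.77 = -2127.82
Services: -174.86 + 117.50 - 162.36 = -219.72
Primary income: 85.61
Secondary income: 54.38
Current account = (-2127.82) + (-219.72) + 85.61 + 54.38 = -2207.55
(Excluded from the current account — financial account: foreign purchases of equities on the domestic stock exchange 341.75, purchases of foreign government bonds by domestic residents 475.25, inward foreign direct investment in the manufacturing sector 241.30; capital account: acquisition of foreign patents and trademarks (non-produced assets) 37.96.)

-2207.55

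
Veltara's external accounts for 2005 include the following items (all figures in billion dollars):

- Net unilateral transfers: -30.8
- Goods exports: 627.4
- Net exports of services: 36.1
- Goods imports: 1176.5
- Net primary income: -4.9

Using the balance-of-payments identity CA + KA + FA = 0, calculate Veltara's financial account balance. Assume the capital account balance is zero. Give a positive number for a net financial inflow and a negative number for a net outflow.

Goods balance = 627.4 - 1176.5 = -549.1
Services balance = 36.1
Trade balance (goods + services) = -549.1 + 36.1 = -513.0
Net primary income = -4.9
Net secondary income = -30.8
Current account = -513.0 + (-4.9) + (-30.8) = -548.7
Financial account = -(-548.7) = 548.7

548.7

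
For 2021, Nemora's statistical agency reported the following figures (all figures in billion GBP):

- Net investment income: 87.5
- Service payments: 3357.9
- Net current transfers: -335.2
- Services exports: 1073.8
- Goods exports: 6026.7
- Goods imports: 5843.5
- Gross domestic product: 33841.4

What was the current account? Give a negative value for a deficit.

Goods balance = 6026.7 - 5843.5 = 183.2
Services balance = 1073.8 - 3357.9 = -2284.1
Trade balance (goods + services) = 183.2 + (-2284.1) = -2100.9
Net primary income = 87.5
Net secondary income = -335.2
Current account = -2100.9 + 87.5 + (-335.2) = -2348.6

-2348.6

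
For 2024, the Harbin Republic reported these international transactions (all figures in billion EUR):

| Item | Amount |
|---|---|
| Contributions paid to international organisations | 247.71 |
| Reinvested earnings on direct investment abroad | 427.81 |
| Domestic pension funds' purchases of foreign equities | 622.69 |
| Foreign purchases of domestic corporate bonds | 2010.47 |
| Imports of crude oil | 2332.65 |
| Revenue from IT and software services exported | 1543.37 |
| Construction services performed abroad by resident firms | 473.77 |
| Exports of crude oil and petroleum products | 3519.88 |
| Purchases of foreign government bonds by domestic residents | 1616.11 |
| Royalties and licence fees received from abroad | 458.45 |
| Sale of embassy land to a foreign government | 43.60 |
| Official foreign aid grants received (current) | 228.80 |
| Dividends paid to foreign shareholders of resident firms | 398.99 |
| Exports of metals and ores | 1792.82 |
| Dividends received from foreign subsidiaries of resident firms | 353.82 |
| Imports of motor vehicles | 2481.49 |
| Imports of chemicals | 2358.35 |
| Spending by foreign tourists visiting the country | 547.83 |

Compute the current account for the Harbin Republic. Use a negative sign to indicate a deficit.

Goods: 3519.88 - 2332.65 - 2358.35 + 1792.82 - 2481.49 = -1859.79
Services: 547.83 + 473.77 + 458.45 + 1543.37 = 3023.42
Primary income: 427.81 - 398.99 + 353.82 = 382.64
Secondary income: -247.71 + 228.80 = -18.91
Current account = (-1859.79) + 3023.42 + 382.64 + (-18.91) = 1527.36
(Excluded from the current account — financial account: domestic pension funds' purchases of foreign equities 622.69, foreign purchases of domestic corporate bonds 2010.47, purchases of foreign government bonds by domestic residents 1616.11; capital account: sale of embassy land to a foreign government 43.60.)

1527.36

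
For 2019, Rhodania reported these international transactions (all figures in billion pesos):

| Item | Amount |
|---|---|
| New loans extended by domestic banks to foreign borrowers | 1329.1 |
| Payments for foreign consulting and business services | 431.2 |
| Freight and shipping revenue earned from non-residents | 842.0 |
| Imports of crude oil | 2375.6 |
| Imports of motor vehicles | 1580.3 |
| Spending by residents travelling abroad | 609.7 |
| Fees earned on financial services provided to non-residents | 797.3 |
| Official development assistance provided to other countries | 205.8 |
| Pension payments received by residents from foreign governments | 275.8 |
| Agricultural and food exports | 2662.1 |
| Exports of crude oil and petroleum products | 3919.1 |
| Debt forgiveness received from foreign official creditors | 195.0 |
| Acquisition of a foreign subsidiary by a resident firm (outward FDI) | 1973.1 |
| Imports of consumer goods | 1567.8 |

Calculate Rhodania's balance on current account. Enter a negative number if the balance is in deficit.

1725.9

Goods: 3919.1 + 2662.1 - 1580.3 - 1567.8 - 2375.6 = 1057.5
Services: -609.7 + 797.3 + 842.0 - 431.2 = 598.4
Secondary income: 275.8 - 205.8 = 70.0
Current account = 1057.5 + 598.4 + 70.0 = 1725.9
(Excluded from the current account — financial account: new loans extended by domestic banks to foreign borrowers 1329.1, acquisition of a foreign subsidiary by a resident firm (outward FDI) 1973.1; capital account: debt forgiveness received from foreign official creditors 195.0.)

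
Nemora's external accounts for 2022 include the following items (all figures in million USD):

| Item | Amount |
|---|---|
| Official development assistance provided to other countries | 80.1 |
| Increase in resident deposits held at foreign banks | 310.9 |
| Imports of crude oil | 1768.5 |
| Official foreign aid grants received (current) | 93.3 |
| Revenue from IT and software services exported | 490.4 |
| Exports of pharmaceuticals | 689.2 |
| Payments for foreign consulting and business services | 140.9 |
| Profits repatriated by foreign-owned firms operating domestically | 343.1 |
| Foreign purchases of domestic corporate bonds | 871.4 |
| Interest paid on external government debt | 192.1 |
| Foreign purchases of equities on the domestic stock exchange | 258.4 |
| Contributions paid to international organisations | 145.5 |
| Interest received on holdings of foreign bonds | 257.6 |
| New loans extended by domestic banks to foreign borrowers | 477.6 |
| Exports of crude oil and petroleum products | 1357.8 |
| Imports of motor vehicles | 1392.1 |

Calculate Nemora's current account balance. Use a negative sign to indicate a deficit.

-1174.0

Goods: 689.2 - 1768.5 + 1357.8 - 1392.1 = -1113.6
Services: -140.9 + 490.4 = 349.5
Primary income: -343.1 + 257.6 - 192.1 = -277.6
Secondary income: -80.1 + 93.3 - 145.5 = -132.3
Current account = (-1113.6) + 349.5 + (-277.6) + (-132.3) = -1174.0
(Excluded from the current account — financial account: increase in resident deposits held at foreign banks 310.9, foreign purchases of domestic corporate bonds 871.4, foreign purchases of equities on the domestic stock exchange 258.4, new loans extended by domestic banks to foreign borrowers 477.6.)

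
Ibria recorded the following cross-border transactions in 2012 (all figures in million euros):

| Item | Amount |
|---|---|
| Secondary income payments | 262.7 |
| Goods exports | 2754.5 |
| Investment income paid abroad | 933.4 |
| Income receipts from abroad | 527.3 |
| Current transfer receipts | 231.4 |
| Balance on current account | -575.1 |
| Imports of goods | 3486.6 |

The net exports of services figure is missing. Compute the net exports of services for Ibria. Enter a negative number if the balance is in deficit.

594.4

Current account = goods balance + services balance + net primary income + net secondary income
Sum of the known components = -1169.5
Net exports of services = CA - (known components) = -575.1 - (-1169.5) = 594.4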